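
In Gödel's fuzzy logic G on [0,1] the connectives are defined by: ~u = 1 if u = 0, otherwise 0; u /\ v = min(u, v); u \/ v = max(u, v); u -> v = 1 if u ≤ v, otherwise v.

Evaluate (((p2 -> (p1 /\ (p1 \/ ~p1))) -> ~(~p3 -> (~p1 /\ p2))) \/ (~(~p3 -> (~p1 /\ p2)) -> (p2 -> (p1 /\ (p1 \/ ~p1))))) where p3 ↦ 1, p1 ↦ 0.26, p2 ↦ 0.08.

~p1: Gödel ¬ of 0.26 = 0 (operand ≠ 0)
(p1 \/ ~p1) = max(0.26, 0) = 0.26
(p1 /\ (p1 \/ ~p1)) = min(0.26, 0.26) = 0.26
(p2 -> (p1 /\ (p1 \/ ~p1))): 0.08 ≤ 0.26, so result = 1
~p3: Gödel ¬ of 1 = 0 (operand ≠ 0)
~p1: Gödel ¬ of 0.26 = 0 (operand ≠ 0)
(~p1 /\ p2) = min(0, 0.08) = 0
(~p3 -> (~p1 /\ p2)): 0 ≤ 0, so result = 1
~(~p3 -> (~p1 /\ p2)): Gödel ¬ of 1 = 0 (operand ≠ 0)
((p2 -> (p1 /\ (p1 \/ ~p1))) -> ~(~p3 -> (~p1 /\ p2))): 1 > 0, so result = 0
~p3: Gödel ¬ of 1 = 0 (operand ≠ 0)
~p1: Gödel ¬ of 0.26 = 0 (operand ≠ 0)
(~p1 /\ p2) = min(0, 0.08) = 0
(~p3 -> (~p1 /\ p2)): 0 ≤ 0, so result = 1
~(~p3 -> (~p1 /\ p2)): Gödel ¬ of 1 = 0 (operand ≠ 0)
~p1: Gödel ¬ of 0.26 = 0 (operand ≠ 0)
(p1 \/ ~p1) = max(0.26, 0) = 0.26
(p1 /\ (p1 \/ ~p1)) = min(0.26, 0.26) = 0.26
(p2 -> (p1 /\ (p1 \/ ~p1))): 0.08 ≤ 0.26, so result = 1
(~(~p3 -> (~p1 /\ p2)) -> (p2 -> (p1 /\ (p1 \/ ~p1)))): 0 ≤ 1, so result = 1
(((p2 -> (p1 /\ (p1 \/ ~p1))) -> ~(~p3 -> (~p1 /\ p2))) \/ (~(~p3 -> (~p1 /\ p2)) -> (p2 -> (p1 /\ (p1 \/ ~p1))))) = max(0, 1) = 1

1.00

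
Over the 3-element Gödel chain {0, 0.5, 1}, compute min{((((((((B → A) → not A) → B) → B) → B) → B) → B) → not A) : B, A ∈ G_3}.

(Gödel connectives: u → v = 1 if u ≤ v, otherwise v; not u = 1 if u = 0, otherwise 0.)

The minimum is attained at B = 0, A = 0.5:
  (B → A): 0 ≤ 0.5, so result = 1
  not A: Gödel ¬ of 0.5 = 0 (operand ≠ 0)
  ((B → A) → not A): 1 > 0, so result = 0
  (((B → A) → not A) → B): 0 ≤ 0, so result = 1
  ((((B → A) → not A) → B) → B): 1 > 0, so result = 0
  (((((B → A) → not A) → B) → B) → B): 0 ≤ 0, so result = 1
  ((((((B → A) → not A) → B) → B) → B) → B): 1 > 0, so result = 0
  (((((((B → A) → not A) → B) → B) → B) → B) → B): 0 ≤ 0, so result = 1
  not A: Gödel ¬ of 0.5 = 0 (operand ≠ 0)
  ((((((((B → A) → not A) → B) → B) → B) → B) → B) → not A): 1 > 0, so result = 0
Checking all 9 assignments confirms none give a value below 0.00.

0.00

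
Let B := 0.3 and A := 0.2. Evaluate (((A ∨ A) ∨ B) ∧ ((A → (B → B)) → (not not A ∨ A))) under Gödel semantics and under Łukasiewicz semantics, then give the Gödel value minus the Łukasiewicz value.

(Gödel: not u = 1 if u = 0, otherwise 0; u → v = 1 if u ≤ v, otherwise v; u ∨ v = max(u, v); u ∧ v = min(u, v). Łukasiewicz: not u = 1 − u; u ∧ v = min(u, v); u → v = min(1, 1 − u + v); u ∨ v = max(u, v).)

Gödel evaluation:
  (A ∨ A) = max(0.2, 0.2) = 0.2
  ((A ∨ A) ∨ B) = max(0.2, 0.3) = 0.3
  (B → B): 0.3 ≤ 0.3, so result = 1
  (A → (B → B)): 0.2 ≤ 1, so result = 1
  not A: Gödel ¬ of 0.2 = 0 (operand ≠ 0)
  not not A: Gödel ¬ of 0 = 1 (operand is 0)
  (not not A ∨ A) = max(1, 0.2) = 1
  ((A → (B → B)) → (not not A ∨ A)): 1 ≤ 1, so result = 1
  (((A ∨ A) ∨ B) ∧ ((A → (B → B)) → (not not A ∨ A))) = min(0.3, 1) = 0.3
  Gödel value = 0.3
Łukasiewicz evaluation:
  (A ∨ A) = max(0.2, 0.2) = 0.2
  ((A ∨ A) ∨ B) = max(0.2, 0.3) = 0.3
  (B → B): min(1, 1 − 0.3 + 0.3) = 1
  (A → (B → B)): min(1, 1 − 0.2 + 1) = 1
  not A: Łukasiewicz ¬ gives 1 − 0.2 = 0.8
  not not A: Łukasiewicz ¬ gives 1 − 0.8 = 0.2
  (not not A ∨ A) = max(0.2, 0.2) = 0.2
  ((A → (B → B)) → (not not A ∨ A)): min(1, 1 − 1 + 0.2) = 0.2
  (((A ∨ A) ∨ B) ∧ ((A → (B → B)) → (not not A ∨ A))) = min(0.3, 0.2) = 0.2
  Łukasiewicz value = 0.2
Difference: 0.3 − 0.2 = 0.10

0.10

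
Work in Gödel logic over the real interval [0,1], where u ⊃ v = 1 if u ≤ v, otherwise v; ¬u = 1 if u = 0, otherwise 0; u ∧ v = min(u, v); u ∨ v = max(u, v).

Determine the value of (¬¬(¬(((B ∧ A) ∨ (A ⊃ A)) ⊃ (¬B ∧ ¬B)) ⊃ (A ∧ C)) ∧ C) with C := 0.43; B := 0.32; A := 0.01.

0.43

(B ∧ A) = min(0.32, 0.01) = 0.01
(A ⊃ A): 0.01 ≤ 0.01, so result = 1
((B ∧ A) ∨ (A ⊃ A)) = max(0.01, 1) = 1
¬B: Gödel ¬ of 0.32 = 0 (operand ≠ 0)
¬B: Gödel ¬ of 0.32 = 0 (operand ≠ 0)
(¬B ∧ ¬B) = min(0, 0) = 0
(((B ∧ A) ∨ (A ⊃ A)) ⊃ (¬B ∧ ¬B)): 1 > 0, so result = 0
¬(((B ∧ A) ∨ (A ⊃ A)) ⊃ (¬B ∧ ¬B)): Gödel ¬ of 0 = 1 (operand is 0)
(A ∧ C) = min(0.01, 0.43) = 0.01
(¬(((B ∧ A) ∨ (A ⊃ A)) ⊃ (¬B ∧ ¬B)) ⊃ (A ∧ C)): 1 > 0.01, so result = 0.01
¬(¬(((B ∧ A) ∨ (A ⊃ A)) ⊃ (¬B ∧ ¬B)) ⊃ (A ∧ C)): Gödel ¬ of 0.01 = 0 (operand ≠ 0)
¬¬(¬(((B ∧ A) ∨ (A ⊃ A)) ⊃ (¬B ∧ ¬B)) ⊃ (A ∧ C)): Gödel ¬ of 0 = 1 (operand is 0)
(¬¬(¬(((B ∧ A) ∨ (A ⊃ A)) ⊃ (¬B ∧ ¬B)) ⊃ (A ∧ C)) ∧ C) = min(1, 0.43) = 0.43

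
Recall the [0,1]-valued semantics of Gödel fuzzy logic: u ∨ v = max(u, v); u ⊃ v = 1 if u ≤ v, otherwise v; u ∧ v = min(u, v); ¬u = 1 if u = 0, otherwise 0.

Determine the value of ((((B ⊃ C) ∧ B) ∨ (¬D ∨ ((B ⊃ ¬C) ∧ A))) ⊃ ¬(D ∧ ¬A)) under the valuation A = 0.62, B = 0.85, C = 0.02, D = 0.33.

1.00

(B ⊃ C): 0.85 > 0.02, so result = 0.02
((B ⊃ C) ∧ B) = min(0.02, 0.85) = 0.02
¬D: Gödel ¬ of 0.33 = 0 (operand ≠ 0)
¬C: Gödel ¬ of 0.02 = 0 (operand ≠ 0)
(B ⊃ ¬C): 0.85 > 0, so result = 0
((B ⊃ ¬C) ∧ A) = min(0, 0.62) = 0
(¬D ∨ ((B ⊃ ¬C) ∧ A)) = max(0, 0) = 0
(((B ⊃ C) ∧ B) ∨ (¬D ∨ ((B ⊃ ¬C) ∧ A))) = max(0.02, 0) = 0.02
¬A: Gödel ¬ of 0.62 = 0 (operand ≠ 0)
(D ∧ ¬A) = min(0.33, 0) = 0
¬(D ∧ ¬A): Gödel ¬ of 0 = 1 (operand is 0)
((((B ⊃ C) ∧ B) ∨ (¬D ∨ ((B ⊃ ¬C) ∧ A))) ⊃ ¬(D ∧ ¬A)): 0.02 ≤ 1, so result = 1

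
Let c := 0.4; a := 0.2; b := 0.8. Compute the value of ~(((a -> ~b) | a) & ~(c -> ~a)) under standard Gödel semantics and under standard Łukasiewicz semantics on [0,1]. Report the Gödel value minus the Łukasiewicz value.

-1.00

Gödel evaluation:
  ~b: Gödel ¬ of 0.8 = 0 (operand ≠ 0)
  (a -> ~b): 0.2 > 0, so result = 0
  ((a -> ~b) | a) = max(0, 0.2) = 0.2
  ~a: Gödel ¬ of 0.2 = 0 (operand ≠ 0)
  (c -> ~a): 0.4 > 0, so result = 0
  ~(c -> ~a): Gödel ¬ of 0 = 1 (operand is 0)
  (((a -> ~b) | a) & ~(c -> ~a)) = min(0.2, 1) = 0.2
  ~(((a -> ~b) | a) & ~(c -> ~a)): Gödel ¬ of 0.2 = 0 (operand ≠ 0)
  Gödel value = 0
Łukasiewicz evaluation:
  ~b: Łukasiewicz ¬ gives 1 − 0.8 = 0.2
  (a -> ~b): min(1, 1 − 0.2 + 0.2) = 1
  ((a -> ~b) | a) = max(1, 0.2) = 1
  ~a: Łukasiewicz ¬ gives 1 − 0.2 = 0.8
  (c -> ~a): min(1, 1 − 0.4 + 0.8) = 1
  ~(c -> ~a): Łukasiewicz ¬ gives 1 − 1 = 0
  (((a -> ~b) | a) & ~(c -> ~a)) = min(1, 0) = 0
  ~(((a -> ~b) | a) & ~(c -> ~a)): Łukasiewicz ¬ gives 1 − 0 = 1
  Łukasiewicz value = 1
Difference: 0 − 1 = -1.00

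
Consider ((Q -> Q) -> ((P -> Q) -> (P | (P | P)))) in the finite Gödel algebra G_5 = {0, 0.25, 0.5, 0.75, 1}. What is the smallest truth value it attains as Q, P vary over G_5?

The minimum is attained at Q = 0, P = 0:
  (Q -> Q): 0 ≤ 0, so result = 1
  (P -> Q): 0 ≤ 0, so result = 1
  (P | P) = max(0, 0) = 0
  (P | (P | P)) = max(0, 0) = 0
  ((P -> Q) -> (P | (P | P))): 1 > 0, so result = 0
  ((Q -> Q) -> ((P -> Q) -> (P | (P | P)))): 1 > 0, so result = 0
Checking all 25 assignments confirms none give a value below 0.00.

0.00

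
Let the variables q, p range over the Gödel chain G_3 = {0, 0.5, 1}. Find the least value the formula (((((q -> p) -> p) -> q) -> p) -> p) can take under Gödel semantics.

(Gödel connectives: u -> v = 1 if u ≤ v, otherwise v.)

The minimum is attained at q = 0, p = 0.5:
  (q -> p): 0 ≤ 0.5, so result = 1
  ((q -> p) -> p): 1 > 0.5, so result = 0.5
  (((q -> p) -> p) -> q): 0.5 > 0, so result = 0
  ((((q -> p) -> p) -> q) -> p): 0 ≤ 0.5, so result = 1
  (((((q -> p) -> p) -> q) -> p) -> p): 1 > 0.5, so result = 0.5
Checking all 9 assignments confirms none give a value below 0.50.

0.50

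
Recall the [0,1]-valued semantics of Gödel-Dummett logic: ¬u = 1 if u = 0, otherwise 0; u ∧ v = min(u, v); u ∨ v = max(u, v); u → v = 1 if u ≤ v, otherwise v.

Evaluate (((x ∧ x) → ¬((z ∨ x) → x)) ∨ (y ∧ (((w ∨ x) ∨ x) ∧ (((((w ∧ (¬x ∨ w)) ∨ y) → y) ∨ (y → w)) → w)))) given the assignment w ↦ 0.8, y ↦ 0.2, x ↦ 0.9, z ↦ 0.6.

(x ∧ x) = min(0.9, 0.9) = 0.9
(z ∨ x) = max(0.6, 0.9) = 0.9
((z ∨ x) → x): 0.9 ≤ 0.9, so result = 1
¬((z ∨ x) → x): Gödel ¬ of 1 = 0 (operand ≠ 0)
((x ∧ x) → ¬((z ∨ x) → x)): 0.9 > 0, so result = 0
(w ∨ x) = max(0.8, 0.9) = 0.9
((w ∨ x) ∨ x) = max(0.9, 0.9) = 0.9
¬x: Gödel ¬ of 0.9 = 0 (operand ≠ 0)
(¬x ∨ w) = max(0, 0.8) = 0.8
(w ∧ (¬x ∨ w)) = min(0.8, 0.8) = 0.8
((w ∧ (¬x ∨ w)) ∨ y) = max(0.8, 0.2) = 0.8
(((w ∧ (¬x ∨ w)) ∨ y) → y): 0.8 > 0.2, so result = 0.2
(y → w): 0.2 ≤ 0.8, so result = 1
((((w ∧ (¬x ∨ w)) ∨ y) → y) ∨ (y → w)) = max(0.2, 1) = 1
(((((w ∧ (¬x ∨ w)) ∨ y) → y) ∨ (y → w)) → w): 1 > 0.8, so result = 0.8
(((w ∨ x) ∨ x) ∧ (((((w ∧ (¬x ∨ w)) ∨ y) → y) ∨ (y → w)) → w)) = min(0.9, 0.8) = 0.8
(y ∧ (((w ∨ x) ∨ x) ∧ (((((w ∧ (¬x ∨ w)) ∨ y) → y) ∨ (y → w)) → w))) = min(0.2, 0.8) = 0.2
(((x ∧ x) → ¬((z ∨ x) → x)) ∨ (y ∧ (((w ∨ x) ∨ x) ∧ (((((w ∧ (¬x ∨ w)) ∨ y) → y) ∨ (y → w)) → w)))) = max(0, 0.2) = 0.2

0.20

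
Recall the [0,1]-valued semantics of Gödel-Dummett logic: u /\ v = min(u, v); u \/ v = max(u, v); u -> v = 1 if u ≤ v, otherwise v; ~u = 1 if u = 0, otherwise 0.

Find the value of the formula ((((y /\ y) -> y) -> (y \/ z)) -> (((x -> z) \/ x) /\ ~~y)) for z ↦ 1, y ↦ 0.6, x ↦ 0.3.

(y /\ y) = min(0.6, 0.6) = 0.6
((y /\ y) -> y): 0.6 ≤ 0.6, so result = 1
(y \/ z) = max(0.6, 1) = 1
(((y /\ y) -> y) -> (y \/ z)): 1 ≤ 1, so result = 1
(x -> z): 0.3 ≤ 1, so result = 1
((x -> z) \/ x) = max(1, 0.3) = 1
~y: Gödel ¬ of 0.6 = 0 (operand ≠ 0)
~~y: Gödel ¬ of 0 = 1 (operand is 0)
(((x -> z) \/ x) /\ ~~y) = min(1, 1) = 1
((((y /\ y) -> y) -> (y \/ z)) -> (((x -> z) \/ x) /\ ~~y)): 1 ≤ 1, so result = 1

1.00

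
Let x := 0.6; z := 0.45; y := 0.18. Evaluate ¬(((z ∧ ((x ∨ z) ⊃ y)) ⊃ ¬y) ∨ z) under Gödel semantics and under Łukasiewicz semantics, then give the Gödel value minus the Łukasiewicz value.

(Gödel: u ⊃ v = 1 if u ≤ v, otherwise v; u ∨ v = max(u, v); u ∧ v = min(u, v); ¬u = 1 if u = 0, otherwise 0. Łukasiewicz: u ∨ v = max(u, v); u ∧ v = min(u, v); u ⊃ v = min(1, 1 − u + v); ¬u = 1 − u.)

0.00

Gödel evaluation:
  (x ∨ z) = max(0.6, 0.45) = 0.6
  ((x ∨ z) ⊃ y): 0.6 > 0.18, so result = 0.18
  (z ∧ ((x ∨ z) ⊃ y)) = min(0.45, 0.18) = 0.18
  ¬y: Gödel ¬ of 0.18 = 0 (operand ≠ 0)
  ((z ∧ ((x ∨ z) ⊃ y)) ⊃ ¬y): 0.18 > 0, so result = 0
  (((z ∧ ((x ∨ z) ⊃ y)) ⊃ ¬y) ∨ z) = max(0, 0.45) = 0.45
  ¬(((z ∧ ((x ∨ z) ⊃ y)) ⊃ ¬y) ∨ z): Gödel ¬ of 0.45 = 0 (operand ≠ 0)
  Gödel value = 0
Łukasiewicz evaluation:
  (x ∨ z) = max(0.6, 0.45) = 0.6
  ((x ∨ z) ⊃ y): min(1, 1 − 0.6 + 0.18) = 0.58
  (z ∧ ((x ∨ z) ⊃ y)) = min(0.45, 0.58) = 0.45
  ¬y: Łukasiewicz ¬ gives 1 − 0.18 = 0.82
  ((z ∧ ((x ∨ z) ⊃ y)) ⊃ ¬y): min(1, 1 − 0.45 + 0.82) = 1
  (((z ∧ ((x ∨ z) ⊃ y)) ⊃ ¬y) ∨ z) = max(1, 0.45) = 1
  ¬(((z ∧ ((x ∨ z) ⊃ y)) ⊃ ¬y) ∨ z): Łukasiewicz ¬ gives 1 − 1 = 0
  Łukasiewicz value = 0
Difference: 0 − 0 = 0.00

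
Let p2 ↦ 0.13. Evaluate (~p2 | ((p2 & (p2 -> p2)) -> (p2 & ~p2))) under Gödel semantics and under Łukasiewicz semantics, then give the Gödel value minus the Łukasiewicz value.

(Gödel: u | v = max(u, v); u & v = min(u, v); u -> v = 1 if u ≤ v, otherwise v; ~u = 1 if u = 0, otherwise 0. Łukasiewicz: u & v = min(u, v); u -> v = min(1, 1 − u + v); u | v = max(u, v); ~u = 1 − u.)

-1.00

Gödel evaluation:
  ~p2: Gödel ¬ of 0.13 = 0 (operand ≠ 0)
  (p2 -> p2): 0.13 ≤ 0.13, so result = 1
  (p2 & (p2 -> p2)) = min(0.13, 1) = 0.13
  ~p2: Gödel ¬ of 0.13 = 0 (operand ≠ 0)
  (p2 & ~p2) = min(0.13, 0) = 0
  ((p2 & (p2 -> p2)) -> (p2 & ~p2)): 0.13 > 0, so result = 0
  (~p2 | ((p2 & (p2 -> p2)) -> (p2 & ~p2))) = max(0, 0) = 0
  Gödel value = 0
Łukasiewicz evaluation:
  ~p2: Łukasiewicz ¬ gives 1 − 0.13 = 0.87
  (p2 -> p2): min(1, 1 − 0.13 + 0.13) = 1
  (p2 & (p2 -> p2)) = min(0.13, 1) = 0.13
  ~p2: Łukasiewicz ¬ gives 1 − 0.13 = 0.87
  (p2 & ~p2) = min(0.13, 0.87) = 0.13
  ((p2 & (p2 -> p2)) -> (p2 & ~p2)): min(1, 1 − 0.13 + 0.13) = 1
  (~p2 | ((p2 & (p2 -> p2)) -> (p2 & ~p2))) = max(0.87, 1) = 1
  Łukasiewicz value = 1
Difference: 0 − 1 = -1.00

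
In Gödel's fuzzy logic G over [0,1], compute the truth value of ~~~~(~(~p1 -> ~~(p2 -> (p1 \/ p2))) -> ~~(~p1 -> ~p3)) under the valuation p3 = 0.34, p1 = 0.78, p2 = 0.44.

~p1: Gödel ¬ of 0.78 = 0 (operand ≠ 0)
(p1 \/ p2) = max(0.78, 0.44) = 0.78
(p2 -> (p1 \/ p2)): 0.44 ≤ 0.78, so result = 1
~(p2 -> (p1 \/ p2)): Gödel ¬ of 1 = 0 (operand ≠ 0)
~~(p2 -> (p1 \/ p2)): Gödel ¬ of 0 = 1 (operand is 0)
(~p1 -> ~~(p2 -> (p1 \/ p2))): 0 ≤ 1, so result = 1
~(~p1 -> ~~(p2 -> (p1 \/ p2))): Gödel ¬ of 1 = 0 (operand ≠ 0)
~p1: Gödel ¬ of 0.78 = 0 (operand ≠ 0)
~p3: Gödel ¬ of 0.34 = 0 (operand ≠ 0)
(~p1 -> ~p3): 0 ≤ 0, so result = 1
~(~p1 -> ~p3): Gödel ¬ of 1 = 0 (operand ≠ 0)
~~(~p1 -> ~p3): Gödel ¬ of 0 = 1 (operand is 0)
(~(~p1 -> ~~(p2 -> (p1 \/ p2))) -> ~~(~p1 -> ~p3)): 0 ≤ 1, so result = 1
~(~(~p1 -> ~~(p2 -> (p1 \/ p2))) -> ~~(~p1 -> ~p3)): Gödel ¬ of 1 = 0 (operand ≠ 0)
~~(~(~p1 -> ~~(p2 -> (p1 \/ p2))) -> ~~(~p1 -> ~p3)): Gödel ¬ of 0 = 1 (operand is 0)
~~~(~(~p1 -> ~~(p2 -> (p1 \/ p2))) -> ~~(~p1 -> ~p3)): Gödel ¬ of 1 = 0 (operand ≠ 0)
~~~~(~(~p1 -> ~~(p2 -> (p1 \/ p2))) -> ~~(~p1 -> ~p3)): Gödel ¬ of 0 = 1 (operand is 0)

1.00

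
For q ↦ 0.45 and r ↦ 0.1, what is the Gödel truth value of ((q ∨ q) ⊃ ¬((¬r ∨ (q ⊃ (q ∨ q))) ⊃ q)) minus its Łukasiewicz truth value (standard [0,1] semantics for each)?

Gödel evaluation:
  (q ∨ q) = max(0.45, 0.45) = 0.45
  ¬r: Gödel ¬ of 0.1 = 0 (operand ≠ 0)
  (q ∨ q) = max(0.45, 0.45) = 0.45
  (q ⊃ (q ∨ q)): 0.45 ≤ 0.45, so result = 1
  (¬r ∨ (q ⊃ (q ∨ q))) = max(0, 1) = 1
  ((¬r ∨ (q ⊃ (q ∨ q))) ⊃ q): 1 > 0.45, so result = 0.45
  ¬((¬r ∨ (q ⊃ (q ∨ q))) ⊃ q): Gödel ¬ of 0.45 = 0 (operand ≠ 0)
  ((q ∨ q) ⊃ ¬((¬r ∨ (q ⊃ (q ∨ q))) ⊃ q)): 0.45 > 0, so result = 0
  Gödel value = 0
Łukasiewicz evaluation:
  (q ∨ q) = max(0.45, 0.45) = 0.45
  ¬r: Łukasiewicz ¬ gives 1 − 0.1 = 0.9
  (q ∨ q) = max(0.45, 0.45) = 0.45
  (q ⊃ (q ∨ q)): min(1, 1 − 0.45 + 0.45) = 1
  (¬r ∨ (q ⊃ (q ∨ q))) = max(0.9, 1) = 1
  ((¬r ∨ (q ⊃ (q ∨ q))) ⊃ q): min(1, 1 − 1 + 0.45) = 0.45
  ¬((¬r ∨ (q ⊃ (q ∨ q))) ⊃ q): Łukasiewicz ¬ gives 1 − 0.45 = 0.55
  ((q ∨ q) ⊃ ¬((¬r ∨ (q ⊃ (q ∨ q))) ⊃ q)): min(1, 1 − 0.45 + 0.55) = 1
  Łukasiewicz value = 1
Difference: 0 − 1 = -1.00

-1.00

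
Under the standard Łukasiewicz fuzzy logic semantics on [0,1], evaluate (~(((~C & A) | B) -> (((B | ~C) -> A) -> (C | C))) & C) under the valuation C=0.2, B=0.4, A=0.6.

~C: Łukasiewicz ¬ gives 1 − 0.2 = 0.8
(~C & A) = min(0.8, 0.6) = 0.6
((~C & A) | B) = max(0.6, 0.4) = 0.6
~C: Łukasiewicz ¬ gives 1 − 0.2 = 0.8
(B | ~C) = max(0.4, 0.8) = 0.8
((B | ~C) -> A): min(1, 1 − 0.8 + 0.6) = 0.8
(C | C) = max(0.2, 0.2) = 0.2
(((B | ~C) -> A) -> (C | C)): min(1, 1 − 0.8 + 0.2) = 0.4
(((~C & A) | B) -> (((B | ~C) -> A) -> (C | C))): min(1, 1 − 0.6 + 0.4) = 0.8
~(((~C & A) | B) -> (((B | ~C) -> A) -> (C | C))): Łukasiewicz ¬ gives 1 − 0.8 = 0.2
(~(((~C & A) | B) -> (((B | ~C) -> A) -> (C | C))) & C) = min(0.2, 0.2) = 0.2

0.20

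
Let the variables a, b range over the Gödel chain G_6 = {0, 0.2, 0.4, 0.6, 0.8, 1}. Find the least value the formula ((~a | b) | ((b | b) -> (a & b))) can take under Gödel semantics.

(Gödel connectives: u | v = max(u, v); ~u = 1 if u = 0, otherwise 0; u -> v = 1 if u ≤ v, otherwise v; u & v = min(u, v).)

The minimum is attained at a = 0.2, b = 0.4:
  ~a: Gödel ¬ of 0.2 = 0 (operand ≠ 0)
  (~a | b) = max(0, 0.4) = 0.4
  (b | b) = max(0.4, 0.4) = 0.4
  (a & b) = min(0.2, 0.4) = 0.2
  ((b | b) -> (a & b)): 0.4 > 0.2, so result = 0.2
  ((~a | b) | ((b | b) -> (a & b))) = max(0.4, 0.2) = 0.4
Checking all 36 assignments confirms none give a value below 0.40.

0.40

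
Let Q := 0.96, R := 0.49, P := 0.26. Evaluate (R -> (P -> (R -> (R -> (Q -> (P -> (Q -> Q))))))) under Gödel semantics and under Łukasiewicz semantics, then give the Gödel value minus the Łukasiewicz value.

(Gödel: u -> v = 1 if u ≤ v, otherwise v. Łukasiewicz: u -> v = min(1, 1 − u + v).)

0.00

Gödel evaluation:
  (Q -> Q): 0.96 ≤ 0.96, so result = 1
  (P -> (Q -> Q)): 0.26 ≤ 1, so result = 1
  (Q -> (P -> (Q -> Q))): 0.96 ≤ 1, so result = 1
  (R -> (Q -> (P -> (Q -> Q)))): 0.49 ≤ 1, so result = 1
  (R -> (R -> (Q -> (P -> (Q -> Q))))): 0.49 ≤ 1, so result = 1
  (P -> (R -> (R -> (Q -> (P -> (Q -> Q)))))): 0.26 ≤ 1, so result = 1
  (R -> (P -> (R -> (R -> (Q -> (P -> (Q -> Q))))))): 0.49 ≤ 1, so result = 1
  Gödel value = 1
Łukasiewicz evaluation:
  (Q -> Q): min(1, 1 − 0.96 + 0.96) = 1
  (P -> (Q -> Q)): min(1, 1 − 0.26 + 1) = 1
  (Q -> (P -> (Q -> Q))): min(1, 1 − 0.96 + 1) = 1
  (R -> (Q -> (P -> (Q -> Q)))): min(1, 1 − 0.49 + 1) = 1
  (R -> (R -> (Q -> (P -> (Q -> Q))))): min(1, 1 − 0.49 + 1) = 1
  (P -> (R -> (R -> (Q -> (P -> (Q -> Q)))))): min(1, 1 − 0.26 + 1) = 1
  (R -> (P -> (R -> (R -> (Q -> (P -> (Q -> Q))))))): min(1, 1 − 0.49 + 1) = 1
  Łukasiewicz value = 1
Difference: 1 − 1 = 0.00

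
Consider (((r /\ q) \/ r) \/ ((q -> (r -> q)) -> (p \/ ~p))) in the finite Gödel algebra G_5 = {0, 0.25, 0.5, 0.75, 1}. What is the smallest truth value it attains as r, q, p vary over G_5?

The minimum is attained at r = 0, q = 0, p = 0.25:
  (r /\ q) = min(0, 0) = 0
  ((r /\ q) \/ r) = max(0, 0) = 0
  (r -> q): 0 ≤ 0, so result = 1
  (q -> (r -> q)): 0 ≤ 1, so result = 1
  ~p: Gödel ¬ of 0.25 = 0 (operand ≠ 0)
  (p \/ ~p) = max(0.25, 0) = 0.25
  ((q -> (r -> q)) -> (p \/ ~p)): 1 > 0.25, so result = 0.25
  (((r /\ q) \/ r) \/ ((q -> (r -> q)) -> (p \/ ~p))) = max(0, 0.25) = 0.25
Checking all 125 assignments confirms none give a value below 0.25.

0.25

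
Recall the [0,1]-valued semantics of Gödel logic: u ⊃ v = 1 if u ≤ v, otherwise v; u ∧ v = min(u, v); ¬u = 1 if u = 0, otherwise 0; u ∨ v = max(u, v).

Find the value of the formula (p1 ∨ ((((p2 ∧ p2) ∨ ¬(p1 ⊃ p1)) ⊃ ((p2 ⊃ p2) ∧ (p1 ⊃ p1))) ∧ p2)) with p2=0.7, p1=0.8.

(p2 ∧ p2) = min(0.7, 0.7) = 0.7
(p1 ⊃ p1): 0.8 ≤ 0.8, so result = 1
¬(p1 ⊃ p1): Gödel ¬ of 1 = 0 (operand ≠ 0)
((p2 ∧ p2) ∨ ¬(p1 ⊃ p1)) = max(0.7, 0) = 0.7
(p2 ⊃ p2): 0.7 ≤ 0.7, so result = 1
(p1 ⊃ p1): 0.8 ≤ 0.8, so result = 1
((p2 ⊃ p2) ∧ (p1 ⊃ p1)) = min(1, 1) = 1
(((p2 ∧ p2) ∨ ¬(p1 ⊃ p1)) ⊃ ((p2 ⊃ p2) ∧ (p1 ⊃ p1))): 0.7 ≤ 1, so result = 1
((((p2 ∧ p2) ∨ ¬(p1 ⊃ p1)) ⊃ ((p2 ⊃ p2) ∧ (p1 ⊃ p1))) ∧ p2) = min(1, 0.7) = 0.7
(p1 ∨ ((((p2 ∧ p2) ∨ ¬(p1 ⊃ p1)) ⊃ ((p2 ⊃ p2) ∧ (p1 ⊃ p1))) ∧ p2)) = max(0.8, 0.7) = 0.8

0.80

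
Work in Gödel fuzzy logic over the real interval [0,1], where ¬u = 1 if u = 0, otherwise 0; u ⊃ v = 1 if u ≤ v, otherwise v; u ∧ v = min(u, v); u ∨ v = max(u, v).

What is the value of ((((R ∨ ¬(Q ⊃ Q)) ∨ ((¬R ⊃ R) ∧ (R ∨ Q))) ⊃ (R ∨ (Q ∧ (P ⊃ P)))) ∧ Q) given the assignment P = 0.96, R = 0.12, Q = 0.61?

(Q ⊃ Q): 0.61 ≤ 0.61, so result = 1
¬(Q ⊃ Q): Gödel ¬ of 1 = 0 (operand ≠ 0)
(R ∨ ¬(Q ⊃ Q)) = max(0.12, 0) = 0.12
¬R: Gödel ¬ of 0.12 = 0 (operand ≠ 0)
(¬R ⊃ R): 0 ≤ 0.12, so result = 1
(R ∨ Q) = max(0.12, 0.61) = 0.61
((¬R ⊃ R) ∧ (R ∨ Q)) = min(1, 0.61) = 0.61
((R ∨ ¬(Q ⊃ Q)) ∨ ((¬R ⊃ R) ∧ (R ∨ Q))) = max(0.12, 0.61) = 0.61
(P ⊃ P): 0.96 ≤ 0.96, so result = 1
(Q ∧ (P ⊃ P)) = min(0.61, 1) = 0.61
(R ∨ (Q ∧ (P ⊃ P))) = max(0.12, 0.61) = 0.61
(((R ∨ ¬(Q ⊃ Q)) ∨ ((¬R ⊃ R) ∧ (R ∨ Q))) ⊃ (R ∨ (Q ∧ (P ⊃ P)))): 0.61 ≤ 0.61, so result = 1
((((R ∨ ¬(Q ⊃ Q)) ∨ ((¬R ⊃ R) ∧ (R ∨ Q))) ⊃ (R ∨ (Q ∧ (P ⊃ P)))) ∧ Q) = min(1, 0.61) = 0.61

0.61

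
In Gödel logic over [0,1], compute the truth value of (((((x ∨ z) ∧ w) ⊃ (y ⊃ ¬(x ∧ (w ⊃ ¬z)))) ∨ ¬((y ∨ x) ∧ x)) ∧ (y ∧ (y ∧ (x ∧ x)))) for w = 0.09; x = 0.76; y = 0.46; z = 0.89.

0.46

(x ∨ z) = max(0.76, 0.89) = 0.89
((x ∨ z) ∧ w) = min(0.89, 0.09) = 0.09
¬z: Gödel ¬ of 0.89 = 0 (operand ≠ 0)
(w ⊃ ¬z): 0.09 > 0, so result = 0
(x ∧ (w ⊃ ¬z)) = min(0.76, 0) = 0
¬(x ∧ (w ⊃ ¬z)): Gödel ¬ of 0 = 1 (operand is 0)
(y ⊃ ¬(x ∧ (w ⊃ ¬z))): 0.46 ≤ 1, so result = 1
(((x ∨ z) ∧ w) ⊃ (y ⊃ ¬(x ∧ (w ⊃ ¬z)))): 0.09 ≤ 1, so result = 1
(y ∨ x) = max(0.46, 0.76) = 0.76
((y ∨ x) ∧ x) = min(0.76, 0.76) = 0.76
¬((y ∨ x) ∧ x): Gödel ¬ of 0.76 = 0 (operand ≠ 0)
((((x ∨ z) ∧ w) ⊃ (y ⊃ ¬(x ∧ (w ⊃ ¬z)))) ∨ ¬((y ∨ x) ∧ x)) = max(1, 0) = 1
(x ∧ x) = min(0.76, 0.76) = 0.76
(y ∧ (x ∧ x)) = min(0.46, 0.76) = 0.46
(y ∧ (y ∧ (x ∧ x))) = min(0.46, 0.46) = 0.46
(((((x ∨ z) ∧ w) ⊃ (y ⊃ ¬(x ∧ (w ⊃ ¬z)))) ∨ ¬((y ∨ x) ∧ x)) ∧ (y ∧ (y ∧ (x ∧ x)))) = min(1, 0.46) = 0.46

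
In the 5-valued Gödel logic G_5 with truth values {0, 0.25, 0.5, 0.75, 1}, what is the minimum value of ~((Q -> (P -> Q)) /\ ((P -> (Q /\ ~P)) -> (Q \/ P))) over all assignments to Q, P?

The minimum is attained at Q = 0, P = 0.25:
  (P -> Q): 0.25 > 0, so result = 0
  (Q -> (P -> Q)): 0 ≤ 0, so result = 1
  ~P: Gödel ¬ of 0.25 = 0 (operand ≠ 0)
  (Q /\ ~P) = min(0, 0) = 0
  (P -> (Q /\ ~P)): 0.25 > 0, so result = 0
  (Q \/ P) = max(0, 0.25) = 0.25
  ((P -> (Q /\ ~P)) -> (Q \/ P)): 0 ≤ 0.25, so result = 1
  ((Q -> (P -> Q)) /\ ((P -> (Q /\ ~P)) -> (Q \/ P))) = min(1, 1) = 1
  ~((Q -> (P -> Q)) /\ ((P -> (Q /\ ~P)) -> (Q \/ P))): Gödel ¬ of 1 = 0 (operand ≠ 0)
Checking all 25 assignments confirms none give a value below 0.00.

0.00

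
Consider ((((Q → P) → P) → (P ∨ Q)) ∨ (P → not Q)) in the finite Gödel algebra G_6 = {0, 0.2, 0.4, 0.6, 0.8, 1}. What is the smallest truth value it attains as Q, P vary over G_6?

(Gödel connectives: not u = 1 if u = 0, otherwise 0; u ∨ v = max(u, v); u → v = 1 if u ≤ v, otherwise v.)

0.40

The minimum is attained at Q = 0.4, P = 0.2:
  (Q → P): 0.4 > 0.2, so result = 0.2
  ((Q → P) → P): 0.2 ≤ 0.2, so result = 1
  (P ∨ Q) = max(0.2, 0.4) = 0.4
  (((Q → P) → P) → (P ∨ Q)): 1 > 0.4, so result = 0.4
  not Q: Gödel ¬ of 0.4 = 0 (operand ≠ 0)
  (P → not Q): 0.2 > 0, so result = 0
  ((((Q → P) → P) → (P ∨ Q)) ∨ (P → not Q)) = max(0.4, 0) = 0.4
Checking all 36 assignments confirms none give a value below 0.40.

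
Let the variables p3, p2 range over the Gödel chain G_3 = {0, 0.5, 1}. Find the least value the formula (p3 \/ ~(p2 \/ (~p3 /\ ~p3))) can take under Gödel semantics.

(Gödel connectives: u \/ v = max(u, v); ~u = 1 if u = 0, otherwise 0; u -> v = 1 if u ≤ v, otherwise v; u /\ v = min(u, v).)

The minimum is attained at p3 = 0, p2 = 0:
  ~p3: Gödel ¬ of 0 = 1 (operand is 0)
  ~p3: Gödel ¬ of 0 = 1 (operand is 0)
  (~p3 /\ ~p3) = min(1, 1) = 1
  (p2 \/ (~p3 /\ ~p3)) = max(0, 1) = 1
  ~(p2 \/ (~p3 /\ ~p3)): Gödel ¬ of 1 = 0 (operand ≠ 0)
  (p3 \/ ~(p2 \/ (~p3 /\ ~p3))) = max(0, 0) = 0
Checking all 9 assignments confirms none give a value below 0.00.

0.00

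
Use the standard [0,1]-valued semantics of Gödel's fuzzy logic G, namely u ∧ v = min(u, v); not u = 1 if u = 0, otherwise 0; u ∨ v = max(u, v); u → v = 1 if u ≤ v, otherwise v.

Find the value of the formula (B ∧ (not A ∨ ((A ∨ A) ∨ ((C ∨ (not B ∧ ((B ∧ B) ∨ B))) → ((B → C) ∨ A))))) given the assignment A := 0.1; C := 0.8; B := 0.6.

not A: Gödel ¬ of 0.1 = 0 (operand ≠ 0)
(A ∨ A) = max(0.1, 0.1) = 0.1
not B: Gödel ¬ of 0.6 = 0 (operand ≠ 0)
(B ∧ B) = min(0.6, 0.6) = 0.6
((B ∧ B) ∨ B) = max(0.6, 0.6) = 0.6
(not B ∧ ((B ∧ B) ∨ B)) = min(0, 0.6) = 0
(C ∨ (not B ∧ ((B ∧ B) ∨ B))) = max(0.8, 0) = 0.8
(B → C): 0.6 ≤ 0.8, so result = 1
((B → C) ∨ A) = max(1, 0.1) = 1
((C ∨ (not B ∧ ((B ∧ B) ∨ B))) → ((B → C) ∨ A)): 0.8 ≤ 1, so result = 1
((A ∨ A) ∨ ((C ∨ (not B ∧ ((B ∧ B) ∨ B))) → ((B → C) ∨ A))) = max(0.1, 1) = 1
(not A ∨ ((A ∨ A) ∨ ((C ∨ (not B ∧ ((B ∧ B) ∨ B))) → ((B → C) ∨ A)))) = max(0, 1) = 1
(B ∧ (not A ∨ ((A ∨ A) ∨ ((C ∨ (not B ∧ ((B ∧ B) ∨ B))) → ((B → C) ∨ A))))) = min(0.6, 1) = 0.6

0.60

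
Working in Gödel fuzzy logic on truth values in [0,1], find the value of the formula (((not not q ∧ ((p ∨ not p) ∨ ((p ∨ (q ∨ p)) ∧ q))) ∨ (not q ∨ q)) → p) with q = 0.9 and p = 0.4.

not q: Gödel ¬ of 0.9 = 0 (operand ≠ 0)
not not q: Gödel ¬ of 0 = 1 (operand is 0)
not p: Gödel ¬ of 0.4 = 0 (operand ≠ 0)
(p ∨ not p) = max(0.4, 0) = 0.4
(q ∨ p) = max(0.9, 0.4) = 0.9
(p ∨ (q ∨ p)) = max(0.4, 0.9) = 0.9
((p ∨ (q ∨ p)) ∧ q) = min(0.9, 0.9) = 0.9
((p ∨ not p) ∨ ((p ∨ (q ∨ p)) ∧ q)) = max(0.4, 0.9) = 0.9
(not not q ∧ ((p ∨ not p) ∨ ((p ∨ (q ∨ p)) ∧ q))) = min(1, 0.9) = 0.9
not q: Gödel ¬ of 0.9 = 0 (operand ≠ 0)
(not q ∨ q) = max(0, 0.9) = 0.9
((not not q ∧ ((p ∨ not p) ∨ ((p ∨ (q ∨ p)) ∧ q))) ∨ (not q ∨ q)) = max(0.9, 0.9) = 0.9
(((not not q ∧ ((p ∨ not p) ∨ ((p ∨ (q ∨ p)) ∧ q))) ∨ (not q ∨ q)) → p): 0.9 > 0.4, so result = 0.4

0.40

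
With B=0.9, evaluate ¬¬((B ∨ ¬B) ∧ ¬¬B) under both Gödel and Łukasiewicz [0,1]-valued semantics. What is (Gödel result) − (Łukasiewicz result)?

Gödel evaluation:
  ¬B: Gödel ¬ of 0.9 = 0 (operand ≠ 0)
  (B ∨ ¬B) = max(0.9, 0) = 0.9
  ¬B: Gödel ¬ of 0.9 = 0 (operand ≠ 0)
  ¬¬B: Gödel ¬ of 0 = 1 (operand is 0)
  ((B ∨ ¬B) ∧ ¬¬B) = min(0.9, 1) = 0.9
  ¬((B ∨ ¬B) ∧ ¬¬B): Gödel ¬ of 0.9 = 0 (operand ≠ 0)
  ¬¬((B ∨ ¬B) ∧ ¬¬B): Gödel ¬ of 0 = 1 (operand is 0)
  Gödel value = 1
Łukasiewicz evaluation:
  ¬B: Łukasiewicz ¬ gives 1 − 0.9 = 0.1
  (B ∨ ¬B) = max(0.9, 0.1) = 0.9
  ¬B: Łukasiewicz ¬ gives 1 − 0.9 = 0.1
  ¬¬B: Łukasiewicz ¬ gives 1 − 0.1 = 0.9
  ((B ∨ ¬B) ∧ ¬¬B) = min(0.9, 0.9) = 0.9
  ¬((B ∨ ¬B) ∧ ¬¬B): Łukasiewicz ¬ gives 1 − 0.9 = 0.1
  ¬¬((B ∨ ¬B) ∧ ¬¬B): Łukasiewicz ¬ gives 1 − 0.1 = 0.9
  Łukasiewicz value = 0.9
Difference: 1 − 0.9 = 0.10

0.10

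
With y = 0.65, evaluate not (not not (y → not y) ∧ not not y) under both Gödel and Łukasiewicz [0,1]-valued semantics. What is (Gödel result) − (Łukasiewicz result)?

Gödel evaluation:
  not y: Gödel ¬ of 0.65 = 0 (operand ≠ 0)
  (y → not y): 0.65 > 0, so result = 0
  not (y → not y): Gödel ¬ of 0 = 1 (operand is 0)
  not not (y → not y): Gödel ¬ of 1 = 0 (operand ≠ 0)
  not y: Gödel ¬ of 0.65 = 0 (operand ≠ 0)
  not not y: Gödel ¬ of 0 = 1 (operand is 0)
  (not not (y → not y) ∧ not not y) = min(0, 1) = 0
  not (not not (y → not y) ∧ not not y): Gödel ¬ of 0 = 1 (operand is 0)
  Gödel value = 1
Łukasiewicz evaluation:
  not y: Łukasiewicz ¬ gives 1 − 0.65 = 0.35
  (y → not y): min(1, 1 − 0.65 + 0.35) = 0.7
  not (y → not y): Łukasiewicz ¬ gives 1 − 0.7 = 0.3
  not not (y → not y): Łukasiewicz ¬ gives 1 − 0.3 = 0.7
  not y: Łukasiewicz ¬ gives 1 − 0.65 = 0.35
  not not y: Łukasiewicz ¬ gives 1 − 0.35 = 0.65
  (not not (y → not y) ∧ not not y) = min(0.7, 0.65) = 0.65
  not (not not (y → not y) ∧ not not y): Łukasiewicz ¬ gives 1 − 0.65 = 0.35
  Łukasiewicz value = 0.35
Difference: 1 − 0.35 = 0.65

0.65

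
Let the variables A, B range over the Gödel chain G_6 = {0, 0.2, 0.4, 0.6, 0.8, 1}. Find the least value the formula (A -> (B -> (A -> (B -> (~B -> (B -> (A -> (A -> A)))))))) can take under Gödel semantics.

1.00

Every assignment gives 1. For instance at A = 0, B = 0:
  ~B: Gödel ¬ of 0 = 1 (operand is 0)
  (A -> A): 0 ≤ 0, so result = 1
  (A -> (A -> A)): 0 ≤ 1, so result = 1
  (B -> (A -> (A -> A))): 0 ≤ 1, so result = 1
  (~B -> (B -> (A -> (A -> A)))): 1 ≤ 1, so result = 1
  (B -> (~B -> (B -> (A -> (A -> A))))): 0 ≤ 1, so result = 1
  (A -> (B -> (~B -> (B -> (A -> (A -> A)))))): 0 ≤ 1, so result = 1
  (B -> (A -> (B -> (~B -> (B -> (A -> (A -> A))))))): 0 ≤ 1, so result = 1
  (A -> (B -> (A -> (B -> (~B -> (B -> (A -> (A -> A)))))))): 0 ≤ 1, so result = 1
All 36 assignments give value 1 — the formula is a G_6-tautology.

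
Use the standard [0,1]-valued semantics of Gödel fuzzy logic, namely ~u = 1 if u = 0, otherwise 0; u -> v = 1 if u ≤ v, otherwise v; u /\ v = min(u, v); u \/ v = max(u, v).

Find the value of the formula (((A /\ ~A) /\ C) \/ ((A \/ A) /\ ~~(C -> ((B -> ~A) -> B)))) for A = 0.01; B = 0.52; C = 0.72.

~A: Gödel ¬ of 0.01 = 0 (operand ≠ 0)
(A /\ ~A) = min(0.01, 0) = 0
((A /\ ~A) /\ C) = min(0, 0.72) = 0
(A \/ A) = max(0.01, 0.01) = 0.01
~A: Gödel ¬ of 0.01 = 0 (operand ≠ 0)
(B -> ~A): 0.52 > 0, so result = 0
((B -> ~A) -> B): 0 ≤ 0.52, so result = 1
(C -> ((B -> ~A) -> B)): 0.72 ≤ 1, so result = 1
~(C -> ((B -> ~A) -> B)): Gödel ¬ of 1 = 0 (operand ≠ 0)
~~(C -> ((B -> ~A) -> B)): Gödel ¬ of 0 = 1 (operand is 0)
((A \/ A) /\ ~~(C -> ((B -> ~A) -> B))) = min(0.01, 1) = 0.01
(((A /\ ~A) /\ C) \/ ((A \/ A) /\ ~~(C -> ((B -> ~A) -> B)))) = max(0, 0.01) = 0.01

0.01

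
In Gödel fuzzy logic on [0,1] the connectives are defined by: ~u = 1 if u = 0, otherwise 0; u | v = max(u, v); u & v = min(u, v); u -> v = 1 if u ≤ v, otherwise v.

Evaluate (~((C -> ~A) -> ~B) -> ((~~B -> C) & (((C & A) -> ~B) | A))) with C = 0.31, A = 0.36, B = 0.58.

~A: Gödel ¬ of 0.36 = 0 (operand ≠ 0)
(C -> ~A): 0.31 > 0, so result = 0
~B: Gödel ¬ of 0.58 = 0 (operand ≠ 0)
((C -> ~A) -> ~B): 0 ≤ 0, so result = 1
~((C -> ~A) -> ~B): Gödel ¬ of 1 = 0 (operand ≠ 0)
~B: Gödel ¬ of 0.58 = 0 (operand ≠ 0)
~~B: Gödel ¬ of 0 = 1 (operand is 0)
(~~B -> C): 1 > 0.31, so result = 0.31
(C & A) = min(0.31, 0.36) = 0.31
~B: Gödel ¬ of 0.58 = 0 (operand ≠ 0)
((C & A) -> ~B): 0.31 > 0, so result = 0
(((C & A) -> ~B) | A) = max(0, 0.36) = 0.36
((~~B -> C) & (((C & A) -> ~B) | A)) = min(0.31, 0.36) = 0.31
(~((C -> ~A) -> ~B) -> ((~~B -> C) & (((C & A) -> ~B) | A))): 0 ≤ 0.31, so result = 1

1.00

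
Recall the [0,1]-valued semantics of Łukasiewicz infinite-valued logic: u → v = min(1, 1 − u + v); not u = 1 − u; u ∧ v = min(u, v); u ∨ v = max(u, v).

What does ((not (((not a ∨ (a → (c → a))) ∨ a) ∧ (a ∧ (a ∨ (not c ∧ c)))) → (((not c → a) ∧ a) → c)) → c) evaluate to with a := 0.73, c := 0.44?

not a: Łukasiewicz ¬ gives 1 − 0.73 = 0.27
(c → a): min(1, 1 − 0.44 + 0.73) = 1
(a → (c → a)): min(1, 1 − 0.73 + 1) = 1
(not a ∨ (a → (c → a))) = max(0.27, 1) = 1
((not a ∨ (a → (c → a))) ∨ a) = max(1, 0.73) = 1
not c: Łukasiewicz ¬ gives 1 − 0.44 = 0.56
(not c ∧ c) = min(0.56, 0.44) = 0.44
(a ∨ (not c ∧ c)) = max(0.73, 0.44) = 0.73
(a ∧ (a ∨ (not c ∧ c))) = min(0.73, 0.73) = 0.73
(((not a ∨ (a → (c → a))) ∨ a) ∧ (a ∧ (a ∨ (not c ∧ c)))) = min(1, 0.73) = 0.73
not (((not a ∨ (a → (c → a))) ∨ a) ∧ (a ∧ (a ∨ (not c ∧ c)))): Łukasiewicz ¬ gives 1 − 0.73 = 0.27
not c: Łukasiewicz ¬ gives 1 − 0.44 = 0.56
(not c → a): min(1, 1 − 0.56 + 0.73) = 1
((not c → a) ∧ a) = min(1, 0.73) = 0.73
(((not c → a) ∧ a) → c): min(1, 1 − 0.73 + 0.44) = 0.71
(not (((not a ∨ (a → (c → a))) ∨ a) ∧ (a ∧ (a ∨ (not c ∧ c)))) → (((not c → a) ∧ a) → c)): min(1, 1 − 0.27 + 0.71) = 1
((not (((not a ∨ (a → (c → a))) ∨ a) ∧ (a ∧ (a ∨ (not c ∧ c)))) → (((not c → a) ∧ a) → c)) → c): min(1, 1 − 1 + 0.44) = 0.44

0.44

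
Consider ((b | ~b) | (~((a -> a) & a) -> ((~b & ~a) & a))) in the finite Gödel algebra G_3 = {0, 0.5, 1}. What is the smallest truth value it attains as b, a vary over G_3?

The minimum is attained at b = 0.5, a = 0:
  ~b: Gödel ¬ of 0.5 = 0 (operand ≠ 0)
  (b | ~b) = max(0.5, 0) = 0.5
  (a -> a): 0 ≤ 0, so result = 1
  ((a -> a) & a) = min(1, 0) = 0
  ~((a -> a) & a): Gödel ¬ of 0 = 1 (operand is 0)
  ~b: Gödel ¬ of 0.5 = 0 (operand ≠ 0)
  ~a: Gödel ¬ of 0 = 1 (operand is 0)
  (~b & ~a) = min(0, 1) = 0
  ((~b & ~a) & a) = min(0, 0) = 0
  (~((a -> a) & a) -> ((~b & ~a) & a)): 1 > 0, so result = 0
  ((b | ~b) | (~((a -> a) & a) -> ((~b & ~a) & a))) = max(0.5, 0) = 0.5
Checking all 9 assignments confirms none give a value below 0.50.

0.50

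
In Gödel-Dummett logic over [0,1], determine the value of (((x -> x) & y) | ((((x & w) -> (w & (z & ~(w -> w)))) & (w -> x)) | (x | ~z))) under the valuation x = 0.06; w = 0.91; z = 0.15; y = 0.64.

0.64

(x -> x): 0.06 ≤ 0.06, so result = 1
((x -> x) & y) = min(1, 0.64) = 0.64
(x & w) = min(0.06, 0.91) = 0.06
(w -> w): 0.91 ≤ 0.91, so result = 1
~(w -> w): Gödel ¬ of 1 = 0 (operand ≠ 0)
(z & ~(w -> w)) = min(0.15, 0) = 0
(w & (z & ~(w -> w))) = min(0.91, 0) = 0
((x & w) -> (w & (z & ~(w -> w)))): 0.06 > 0, so result = 0
(w -> x): 0.91 > 0.06, so result = 0.06
(((x & w) -> (w & (z & ~(w -> w)))) & (w -> x)) = min(0, 0.06) = 0
~z: Gödel ¬ of 0.15 = 0 (operand ≠ 0)
(x | ~z) = max(0.06, 0) = 0.06
((((x & w) -> (w & (z & ~(w -> w)))) & (w -> x)) | (x | ~z)) = max(0, 0.06) = 0.06
(((x -> x) & y) | ((((x & w) -> (w & (z & ~(w -> w)))) & (w -> x)) | (x | ~z))) = max(0.64, 0.06) = 0.64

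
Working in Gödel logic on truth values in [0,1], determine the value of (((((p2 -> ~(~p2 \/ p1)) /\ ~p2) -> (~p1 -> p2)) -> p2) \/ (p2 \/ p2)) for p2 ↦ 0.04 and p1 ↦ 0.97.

0.04

~p2: Gödel ¬ of 0.04 = 0 (operand ≠ 0)
(~p2 \/ p1) = max(0, 0.97) = 0.97
~(~p2 \/ p1): Gödel ¬ of 0.97 = 0 (operand ≠ 0)
(p2 -> ~(~p2 \/ p1)): 0.04 > 0, so result = 0
~p2: Gödel ¬ of 0.04 = 0 (operand ≠ 0)
((p2 -> ~(~p2 \/ p1)) /\ ~p2) = min(0, 0) = 0
~p1: Gödel ¬ of 0.97 = 0 (operand ≠ 0)
(~p1 -> p2): 0 ≤ 0.04, so result = 1
(((p2 -> ~(~p2 \/ p1)) /\ ~p2) -> (~p1 -> p2)): 0 ≤ 1, so result = 1
((((p2 -> ~(~p2 \/ p1)) /\ ~p2) -> (~p1 -> p2)) -> p2): 1 > 0.04, so result = 0.04
(p2 \/ p2) = max(0.04, 0.04) = 0.04
(((((p2 -> ~(~p2 \/ p1)) /\ ~p2) -> (~p1 -> p2)) -> p2) \/ (p2 \/ p2)) = max(0.04, 0.04) = 0.04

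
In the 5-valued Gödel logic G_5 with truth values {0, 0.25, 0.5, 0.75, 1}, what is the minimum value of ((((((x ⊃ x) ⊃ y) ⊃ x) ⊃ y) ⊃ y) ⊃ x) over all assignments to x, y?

The minimum is attained at x = 0, y = 0:
  (x ⊃ x): 0 ≤ 0, so result = 1
  ((x ⊃ x) ⊃ y): 1 > 0, so result = 0
  (((x ⊃ x) ⊃ y) ⊃ x): 0 ≤ 0, so result = 1
  ((((x ⊃ x) ⊃ y) ⊃ x) ⊃ y): 1 > 0, so result = 0
  (((((x ⊃ x) ⊃ y) ⊃ x) ⊃ y) ⊃ y): 0 ≤ 0, so result = 1
  ((((((x ⊃ x) ⊃ y) ⊃ x) ⊃ y) ⊃ y) ⊃ x): 1 > 0, so result = 0
Checking all 25 assignments confirms none give a value below 0.00.

0.00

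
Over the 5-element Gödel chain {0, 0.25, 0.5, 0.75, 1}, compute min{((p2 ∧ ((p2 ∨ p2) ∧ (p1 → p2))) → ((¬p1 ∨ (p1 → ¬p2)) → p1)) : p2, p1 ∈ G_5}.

The minimum is attained at p2 = 0.25, p1 = 0:
  (p2 ∨ p2) = max(0.25, 0.25) = 0.25
  (p1 → p2): 0 ≤ 0.25, so result = 1
  ((p2 ∨ p2) ∧ (p1 → p2)) = min(0.25, 1) = 0.25
  (p2 ∧ ((p2 ∨ p2) ∧ (p1 → p2))) = min(0.25, 0.25) = 0.25
  ¬p1: Gödel ¬ of 0 = 1 (operand is 0)
  ¬p2: Gödel ¬ of 0.25 = 0 (operand ≠ 0)
  (p1 → ¬p2): 0 ≤ 0, so result = 1
  (¬p1 ∨ (p1 → ¬p2)) = max(1, 1) = 1
  ((¬p1 ∨ (p1 → ¬p2)) → p1): 1 > 0, so result = 0
  ((p2 ∧ ((p2 ∨ p2) ∧ (p1 → p2))) → ((¬p1 ∨ (p1 → ¬p2)) → p1)): 0.25 > 0, so result = 0
Checking all 25 assignments confirms none give a value below 0.00.

0.00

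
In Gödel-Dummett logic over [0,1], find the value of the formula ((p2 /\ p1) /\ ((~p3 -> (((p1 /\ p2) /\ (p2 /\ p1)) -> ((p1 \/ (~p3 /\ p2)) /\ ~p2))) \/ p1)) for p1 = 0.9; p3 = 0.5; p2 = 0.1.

(p2 /\ p1) = min(0.1, 0.9) = 0.1
~p3: Gödel ¬ of 0.5 = 0 (operand ≠ 0)
(p1 /\ p2) = min(0.9, 0.1) = 0.1
(p2 /\ p1) = min(0.1, 0.9) = 0.1
((p1 /\ p2) /\ (p2 /\ p1)) = min(0.1, 0.1) = 0.1
~p3: Gödel ¬ of 0.5 = 0 (operand ≠ 0)
(~p3 /\ p2) = min(0, 0.1) = 0
(p1 \/ (~p3 /\ p2)) = max(0.9, 0) = 0.9
~p2: Gödel ¬ of 0.1 = 0 (operand ≠ 0)
((p1 \/ (~p3 /\ p2)) /\ ~p2) = min(0.9, 0) = 0
(((p1 /\ p2) /\ (p2 /\ p1)) -> ((p1 \/ (~p3 /\ p2)) /\ ~p2)): 0.1 > 0, so result = 0
(~p3 -> (((p1 /\ p2) /\ (p2 /\ p1)) -> ((p1 \/ (~p3 /\ p2)) /\ ~p2))): 0 ≤ 0, so result = 1
((~p3 -> (((p1 /\ p2) /\ (p2 /\ p1)) -> ((p1 \/ (~p3 /\ p2)) /\ ~p2))) \/ p1) = max(1, 0.9) = 1
((p2 /\ p1) /\ ((~p3 -> (((p1 /\ p2) /\ (p2 /\ p1)) -> ((p1 \/ (~p3 /\ p2)) /\ ~p2))) \/ p1)) = min(0.1, 1) = 0.1

0.10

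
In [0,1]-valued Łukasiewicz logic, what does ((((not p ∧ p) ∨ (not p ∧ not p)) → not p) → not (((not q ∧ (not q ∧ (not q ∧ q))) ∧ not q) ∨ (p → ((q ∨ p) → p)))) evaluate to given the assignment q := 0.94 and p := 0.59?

not p: Łukasiewicz ¬ gives 1 − 0.59 = 0.41
(not p ∧ p) = min(0.41, 0.59) = 0.41
not p: Łukasiewicz ¬ gives 1 − 0.59 = 0.41
not p: Łukasiewicz ¬ gives 1 − 0.59 = 0.41
(not p ∧ not p) = min(0.41, 0.41) = 0.41
((not p ∧ p) ∨ (not p ∧ not p)) = max(0.41, 0.41) = 0.41
not p: Łukasiewicz ¬ gives 1 − 0.59 = 0.41
(((not p ∧ p) ∨ (not p ∧ not p)) → not p): min(1, 1 − 0.41 + 0.41) = 1
not q: Łukasiewicz ¬ gives 1 − 0.94 = 0.06
not q: Łukasiewicz ¬ gives 1 − 0.94 = 0.06
not q: Łukasiewicz ¬ gives 1 − 0.94 = 0.06
(not q ∧ q) = min(0.06, 0.94) = 0.06
(not q ∧ (not q ∧ q)) = min(0.06, 0.06) = 0.06
(not q ∧ (not q ∧ (not q ∧ q))) = min(0.06, 0.06) = 0.06
not q: Łukasiewicz ¬ gives 1 − 0.94 = 0.06
((not q ∧ (not q ∧ (not q ∧ q))) ∧ not q) = min(0.06, 0.06) = 0.06
(q ∨ p) = max(0.94, 0.59) = 0.94
((q ∨ p) → p): min(1, 1 − 0.94 + 0.59) = 0.65
(p → ((q ∨ p) → p)): min(1, 1 − 0.59 + 0.65) = 1
(((not q ∧ (not q ∧ (not q ∧ q))) ∧ not q) ∨ (p → ((q ∨ p) → p))) = max(0.06, 1) = 1
not (((not q ∧ (not q ∧ (not q ∧ q))) ∧ not q) ∨ (p → ((q ∨ p) → p))): Łukasiewicz ¬ gives 1 − 1 = 0
((((not p ∧ p) ∨ (not p ∧ not p)) → not p) → not (((not q ∧ (not q ∧ (not q ∧ q))) ∧ not q) ∨ (p → ((q ∨ p) → p)))): min(1, 1 − 1 + 0) = 0

0.00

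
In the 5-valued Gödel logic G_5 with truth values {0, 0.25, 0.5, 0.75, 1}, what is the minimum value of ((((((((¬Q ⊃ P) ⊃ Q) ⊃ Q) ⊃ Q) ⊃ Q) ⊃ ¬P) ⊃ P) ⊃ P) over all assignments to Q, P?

0.25

The minimum is attained at Q = 0, P = 0.25:
  ¬Q: Gödel ¬ of 0 = 1 (operand is 0)
  (¬Q ⊃ P): 1 > 0.25, so result = 0.25
  ((¬Q ⊃ P) ⊃ Q): 0.25 > 0, so result = 0
  (((¬Q ⊃ P) ⊃ Q) ⊃ Q): 0 ≤ 0, so result = 1
  ((((¬Q ⊃ P) ⊃ Q) ⊃ Q) ⊃ Q): 1 > 0, so result = 0
  (((((¬Q ⊃ P) ⊃ Q) ⊃ Q) ⊃ Q) ⊃ Q): 0 ≤ 0, so result = 1
  ¬P: Gödel ¬ of 0.25 = 0 (operand ≠ 0)
  ((((((¬Q ⊃ P) ⊃ Q) ⊃ Q) ⊃ Q) ⊃ Q) ⊃ ¬P): 1 > 0, so result = 0
  (((((((¬Q ⊃ P) ⊃ Q) ⊃ Q) ⊃ Q) ⊃ Q) ⊃ ¬P) ⊃ P): 0 ≤ 0.25, so result = 1
  ((((((((¬Q ⊃ P) ⊃ Q) ⊃ Q) ⊃ Q) ⊃ Q) ⊃ ¬P) ⊃ P) ⊃ P): 1 > 0.25, so result = 0.25
Checking all 25 assignments confirms none give a value below 0.25.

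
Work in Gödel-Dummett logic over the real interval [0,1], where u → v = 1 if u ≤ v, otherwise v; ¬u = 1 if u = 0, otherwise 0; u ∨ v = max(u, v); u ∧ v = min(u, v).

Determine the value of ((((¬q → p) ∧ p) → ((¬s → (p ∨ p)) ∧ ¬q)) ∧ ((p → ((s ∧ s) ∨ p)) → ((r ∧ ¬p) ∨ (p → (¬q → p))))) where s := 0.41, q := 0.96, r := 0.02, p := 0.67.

¬q: Gödel ¬ of 0.96 = 0 (operand ≠ 0)
(¬q → p): 0 ≤ 0.67, so result = 1
((¬q → p) ∧ p) = min(1, 0.67) = 0.67
¬s: Gödel ¬ of 0.41 = 0 (operand ≠ 0)
(p ∨ p) = max(0.67, 0.67) = 0.67
(¬s → (p ∨ p)): 0 ≤ 0.67, so result = 1
¬q: Gödel ¬ of 0.96 = 0 (operand ≠ 0)
((¬s → (p ∨ p)) ∧ ¬q) = min(1, 0) = 0
(((¬q → p) ∧ p) → ((¬s → (p ∨ p)) ∧ ¬q)): 0.67 > 0, so result = 0
(s ∧ s) = min(0.41, 0.41) = 0.41
((s ∧ s) ∨ p) = max(0.41, 0.67) = 0.67
(p → ((s ∧ s) ∨ p)): 0.67 ≤ 0.67, so result = 1
¬p: Gödel ¬ of 0.67 = 0 (operand ≠ 0)
(r ∧ ¬p) = min(0.02, 0) = 0
¬q: Gödel ¬ of 0.96 = 0 (operand ≠ 0)
(¬q → p): 0 ≤ 0.67, so result = 1
(p → (¬q → p)): 0.67 ≤ 1, so result = 1
((r ∧ ¬p) ∨ (p → (¬q → p))) = max(0, 1) = 1
((p → ((s ∧ s) ∨ p)) → ((r ∧ ¬p) ∨ (p → (¬q → p)))): 1 ≤ 1, so result = 1
((((¬q → p) ∧ p) → ((¬s → (p ∨ p)) ∧ ¬q)) ∧ ((p → ((s ∧ s) ∨ p)) → ((r ∧ ¬p) ∨ (p → (¬q → p))))) = min(0, 1) = 0

0.00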